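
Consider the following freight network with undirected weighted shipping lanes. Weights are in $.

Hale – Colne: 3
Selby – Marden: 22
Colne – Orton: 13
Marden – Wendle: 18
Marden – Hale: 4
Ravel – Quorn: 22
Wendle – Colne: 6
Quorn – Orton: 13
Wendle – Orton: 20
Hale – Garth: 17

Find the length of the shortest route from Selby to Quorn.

Settle nodes by increasing distance from Selby:
Selby: 0
Marden: 22  (via Selby)
Hale: 26  (via Marden)
Colne: 29  (via Hale)
Wendle: 35  (via Colne)
Orton: 42  (via Colne)
Garth: 43  (via Hale)
Quorn: 55  (via Orton)
Shortest route: Selby → Marden → Hale → Colne → Orton → Quorn = $55.

$55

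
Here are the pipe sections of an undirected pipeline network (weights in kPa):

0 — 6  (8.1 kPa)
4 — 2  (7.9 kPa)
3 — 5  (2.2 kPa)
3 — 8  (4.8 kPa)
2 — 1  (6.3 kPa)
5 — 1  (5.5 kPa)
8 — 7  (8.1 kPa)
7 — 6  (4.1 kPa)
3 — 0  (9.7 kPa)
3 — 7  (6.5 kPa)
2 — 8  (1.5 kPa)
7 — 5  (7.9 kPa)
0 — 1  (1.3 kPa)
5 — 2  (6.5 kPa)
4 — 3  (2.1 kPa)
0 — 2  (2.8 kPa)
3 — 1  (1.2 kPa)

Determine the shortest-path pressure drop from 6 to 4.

12.7 kPa

Settle nodes by increasing distance from 6:
6: 0
7: 4.1  (via 6)
0: 8.1  (via 6)
1: 9.4  (via 0)
3: 10.6  (via 7)
2: 10.9  (via 0)
5: 12  (via 7)
8: 12.2  (via 7)
4: 12.7  (via 3)
Shortest route: 6 → 7 → 3 → 4 = 12.7 kPa.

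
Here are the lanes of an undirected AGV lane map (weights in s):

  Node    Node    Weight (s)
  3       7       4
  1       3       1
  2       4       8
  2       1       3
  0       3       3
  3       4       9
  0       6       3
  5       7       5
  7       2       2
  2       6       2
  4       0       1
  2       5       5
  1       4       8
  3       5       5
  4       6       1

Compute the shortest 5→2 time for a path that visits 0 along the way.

12 s

Best 5 to 0: 5 → 3 → 0 costing 8
Shortest 0→2: 0 → 4 → 6 → 2 = 4
Total via 0: 8 + 4 = 12 s.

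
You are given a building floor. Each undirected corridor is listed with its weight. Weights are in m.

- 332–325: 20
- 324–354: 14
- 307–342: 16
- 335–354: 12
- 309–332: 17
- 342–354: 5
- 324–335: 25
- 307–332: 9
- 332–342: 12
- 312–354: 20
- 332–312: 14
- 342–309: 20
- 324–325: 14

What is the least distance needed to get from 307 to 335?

Enumerating some paths:
307 - 332 - 312 - 354 - 335: 9+14+20+12 = 55
307 - 342 - 354 - 335: 16+5+12 = 33
307 - 332 - 342 - 354 - 335: 9+12+5+12 = 38
307 - 342 - 354 - 324 - 335: 16+5+14+25 = 60
Cheapest is 307 - 342 - 354 - 335 at 33 m.

33 m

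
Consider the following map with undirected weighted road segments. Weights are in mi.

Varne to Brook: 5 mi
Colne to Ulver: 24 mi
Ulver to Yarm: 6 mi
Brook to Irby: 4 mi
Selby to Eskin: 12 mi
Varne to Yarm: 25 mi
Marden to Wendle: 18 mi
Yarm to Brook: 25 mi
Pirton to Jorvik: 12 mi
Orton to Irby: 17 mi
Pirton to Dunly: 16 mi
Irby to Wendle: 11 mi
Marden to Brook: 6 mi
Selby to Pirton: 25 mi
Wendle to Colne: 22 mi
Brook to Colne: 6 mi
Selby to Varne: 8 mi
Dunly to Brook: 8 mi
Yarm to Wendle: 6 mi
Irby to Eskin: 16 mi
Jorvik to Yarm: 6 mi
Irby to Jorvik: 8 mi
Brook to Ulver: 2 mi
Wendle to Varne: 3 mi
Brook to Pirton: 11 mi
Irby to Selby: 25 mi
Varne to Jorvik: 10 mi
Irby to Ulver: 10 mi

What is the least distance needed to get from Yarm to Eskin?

28 mi

Running Dijkstra from Yarm:
Yarm: 0
Ulver: 6  (via Yarm)
Wendle: 6  (via Yarm)
Jorvik: 6  (via Yarm)
Brook: 8  (via Ulver)
Varne: 9  (via Wendle)
Irby: 12  (via Brook)
Colne: 14  (via Brook)
Marden: 14  (via Brook)
Dunly: 16  (via Brook)
Selby: 17  (via Varne)
Pirton: 18  (via Jorvik)
Eskin: 28  (via Irby)
Shortest route: Yarm–Ulver–Brook–Irby–Eskin = 28 mi.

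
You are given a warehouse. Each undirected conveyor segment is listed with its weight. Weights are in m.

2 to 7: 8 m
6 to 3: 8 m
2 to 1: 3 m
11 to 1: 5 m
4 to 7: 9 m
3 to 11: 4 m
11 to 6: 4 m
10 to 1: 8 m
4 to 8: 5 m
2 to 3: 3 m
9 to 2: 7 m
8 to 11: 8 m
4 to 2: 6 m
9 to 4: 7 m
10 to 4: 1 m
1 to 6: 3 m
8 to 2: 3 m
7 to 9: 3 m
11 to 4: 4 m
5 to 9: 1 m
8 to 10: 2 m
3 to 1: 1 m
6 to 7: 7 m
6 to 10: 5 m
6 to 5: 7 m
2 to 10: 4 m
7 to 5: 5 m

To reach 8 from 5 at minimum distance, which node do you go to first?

9

Candidate routes:
5–9–4–8: 1+7+5 = 13
5–9–2–8: 1+7+3 = 11
Cheapest is 5–9–2–8 at 11 m.
So from 5 the first move is to 9.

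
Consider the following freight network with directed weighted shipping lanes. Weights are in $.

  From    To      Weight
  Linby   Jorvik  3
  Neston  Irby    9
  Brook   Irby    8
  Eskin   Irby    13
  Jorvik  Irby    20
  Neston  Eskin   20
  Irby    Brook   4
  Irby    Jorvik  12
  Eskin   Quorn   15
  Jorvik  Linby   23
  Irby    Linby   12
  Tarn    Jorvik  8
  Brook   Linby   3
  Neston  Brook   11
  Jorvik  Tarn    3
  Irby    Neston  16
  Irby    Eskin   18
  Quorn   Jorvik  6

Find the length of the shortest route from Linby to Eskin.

$41

Enumerating some paths:
Linby - Jorvik - Irby - Neston - Eskin: 3+20+16+20 = 59
Linby - Jorvik - Irby - Eskin: 3+20+18 = 41
Cheapest is Linby - Jorvik - Irby - Eskin at $41.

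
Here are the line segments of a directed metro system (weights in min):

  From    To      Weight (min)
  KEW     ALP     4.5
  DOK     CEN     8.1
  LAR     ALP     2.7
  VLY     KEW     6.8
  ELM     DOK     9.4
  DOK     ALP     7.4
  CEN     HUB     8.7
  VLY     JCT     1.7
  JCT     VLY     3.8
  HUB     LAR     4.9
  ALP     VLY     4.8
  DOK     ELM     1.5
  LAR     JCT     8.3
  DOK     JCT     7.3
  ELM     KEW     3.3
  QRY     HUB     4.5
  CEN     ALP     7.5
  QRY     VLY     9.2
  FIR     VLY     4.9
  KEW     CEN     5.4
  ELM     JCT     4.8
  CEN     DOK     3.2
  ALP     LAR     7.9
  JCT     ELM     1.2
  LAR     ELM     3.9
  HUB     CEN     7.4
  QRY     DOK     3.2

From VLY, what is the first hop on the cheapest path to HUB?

JCT

Candidate routes:
VLY → JCT → ELM → DOK → CEN → HUB: 1.7+1.2+9.4+8.1+8.7 = 29.1
VLY → KEW → ALP → LAR → ELM → DOK → CEN → HUB: 6.8+4.5+7.9+3.9+9.4+8.1+8.7 = 49.3
VLY → JCT → ELM → KEW → CEN → HUB: 1.7+1.2+3.3+5.4+8.7 = 20.3
VLY → KEW → CEN → HUB: 6.8+5.4+8.7 = 20.9
The minimum is 20.3 min via VLY → JCT → ELM → KEW → CEN → HUB.
So from VLY the first move is to JCT.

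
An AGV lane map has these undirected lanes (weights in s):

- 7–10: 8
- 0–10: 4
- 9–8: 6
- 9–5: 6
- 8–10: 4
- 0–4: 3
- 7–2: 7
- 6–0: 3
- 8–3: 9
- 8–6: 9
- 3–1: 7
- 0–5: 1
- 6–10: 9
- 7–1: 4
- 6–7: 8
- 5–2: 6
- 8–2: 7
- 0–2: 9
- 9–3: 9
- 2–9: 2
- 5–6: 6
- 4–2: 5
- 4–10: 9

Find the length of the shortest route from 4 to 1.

Running Dijkstra from 4:
4: 0
0: 3  (via 4)
5: 4  (via 0)
2: 5  (via 4)
6: 6  (via 0)
9: 7  (via 2)
10: 7  (via 0)
8: 11  (via 10)
7: 12  (via 2)
1: 16  (via 7)
Shortest route: 4 → 2 → 7 → 1 = 16 s.

16 s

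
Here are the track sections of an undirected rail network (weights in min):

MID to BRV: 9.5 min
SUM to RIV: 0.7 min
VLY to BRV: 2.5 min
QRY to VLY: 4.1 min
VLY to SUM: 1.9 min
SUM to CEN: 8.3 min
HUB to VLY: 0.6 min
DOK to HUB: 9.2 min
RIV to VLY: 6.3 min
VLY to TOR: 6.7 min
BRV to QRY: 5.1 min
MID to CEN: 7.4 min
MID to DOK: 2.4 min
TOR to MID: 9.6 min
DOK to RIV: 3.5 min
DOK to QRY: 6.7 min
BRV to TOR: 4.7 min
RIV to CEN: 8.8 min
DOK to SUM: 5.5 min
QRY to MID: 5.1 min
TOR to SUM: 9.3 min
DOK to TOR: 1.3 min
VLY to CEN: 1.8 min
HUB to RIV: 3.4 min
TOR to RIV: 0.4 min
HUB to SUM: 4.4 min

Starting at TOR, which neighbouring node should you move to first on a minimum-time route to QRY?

Enumerating some paths:
TOR - RIV - SUM - VLY - QRY: 0.4+0.7+1.9+4.1 = 7.1
TOR - DOK - QRY: 1.3+6.7 = 8
Cheapest is TOR - RIV - SUM - VLY - QRY at 7.1 min.
So from TOR the first move is to RIV.

RIV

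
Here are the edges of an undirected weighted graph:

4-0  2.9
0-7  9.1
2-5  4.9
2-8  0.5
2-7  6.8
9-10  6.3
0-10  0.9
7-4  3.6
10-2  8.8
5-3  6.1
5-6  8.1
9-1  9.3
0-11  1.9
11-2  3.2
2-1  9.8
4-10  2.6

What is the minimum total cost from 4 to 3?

19

Running Dijkstra from 4:
4: 0
10: 2.6  (via 4)
0: 2.9  (via 4)
7: 3.6  (via 4)
11: 4.8  (via 0)
2: 8  (via 11)
8: 8.5  (via 2)
9: 8.9  (via 10)
5: 12.9  (via 2)
1: 17.8  (via 2)
3: 19  (via 5)
Shortest route: 4 → 0 → 11 → 2 → 5 → 3 = 19.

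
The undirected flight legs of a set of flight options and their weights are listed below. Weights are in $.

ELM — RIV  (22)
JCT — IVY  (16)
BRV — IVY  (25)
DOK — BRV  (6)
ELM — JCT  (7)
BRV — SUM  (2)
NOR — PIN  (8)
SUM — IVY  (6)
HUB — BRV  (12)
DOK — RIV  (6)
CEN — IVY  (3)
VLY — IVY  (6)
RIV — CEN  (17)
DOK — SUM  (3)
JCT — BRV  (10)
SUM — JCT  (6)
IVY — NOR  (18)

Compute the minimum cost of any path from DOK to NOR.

$27

Enumerating some paths:
DOK → SUM → JCT → IVY → NOR: 3+6+16+18 = 43
DOK → SUM → IVY → NOR: 3+6+18 = 27
DOK → BRV → SUM → IVY → NOR: 6+2+6+18 = 32
The minimum is $27 via DOK → SUM → IVY → NOR.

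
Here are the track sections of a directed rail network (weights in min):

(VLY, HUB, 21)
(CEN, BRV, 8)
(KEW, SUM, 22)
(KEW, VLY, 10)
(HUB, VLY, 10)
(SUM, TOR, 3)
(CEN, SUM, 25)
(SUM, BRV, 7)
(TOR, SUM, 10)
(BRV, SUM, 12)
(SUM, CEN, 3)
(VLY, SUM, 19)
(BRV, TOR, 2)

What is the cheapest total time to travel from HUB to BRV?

36 min

Enumerating some paths:
HUB → VLY → SUM → BRV: 10+19+7 = 36
HUB → VLY → SUM → CEN → BRV: 10+19+3+8 = 40
Cheapest is HUB → VLY → SUM → BRV at 36 min.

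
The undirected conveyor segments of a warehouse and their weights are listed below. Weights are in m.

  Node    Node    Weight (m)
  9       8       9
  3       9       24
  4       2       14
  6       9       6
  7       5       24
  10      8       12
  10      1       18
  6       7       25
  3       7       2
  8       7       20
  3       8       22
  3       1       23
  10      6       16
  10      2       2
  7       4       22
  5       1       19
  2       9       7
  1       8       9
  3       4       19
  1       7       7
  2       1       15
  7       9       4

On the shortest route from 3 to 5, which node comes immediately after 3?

7

Compare a few routes:
3–7–5: 2+24 = 26
3–7–1–5: 2+7+19 = 28
Cheapest is 3–7–5 at 26 m.
So from 3 the first move is to 7.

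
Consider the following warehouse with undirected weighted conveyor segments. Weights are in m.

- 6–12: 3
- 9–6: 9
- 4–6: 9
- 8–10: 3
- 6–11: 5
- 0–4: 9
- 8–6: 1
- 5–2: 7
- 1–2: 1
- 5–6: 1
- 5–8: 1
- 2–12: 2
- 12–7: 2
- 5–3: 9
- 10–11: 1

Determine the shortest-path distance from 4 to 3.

Settle nodes by increasing distance from 4:
4: 0
0: 9  (via 4)
6: 9  (via 4)
5: 10  (via 6)
8: 10  (via 6)
12: 12  (via 6)
10: 13  (via 8)
2: 14  (via 12)
7: 14  (via 12)
11: 14  (via 6)
1: 15  (via 2)
9: 18  (via 6)
3: 19  (via 5)
Shortest route: 4–6–5–3 = 19 m.

19 m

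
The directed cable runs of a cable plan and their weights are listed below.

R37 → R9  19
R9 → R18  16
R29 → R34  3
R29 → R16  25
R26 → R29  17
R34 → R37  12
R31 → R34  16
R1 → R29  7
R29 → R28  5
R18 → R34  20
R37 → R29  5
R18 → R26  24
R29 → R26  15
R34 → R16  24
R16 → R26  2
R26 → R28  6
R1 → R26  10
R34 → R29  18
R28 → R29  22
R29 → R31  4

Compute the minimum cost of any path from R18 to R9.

Candidate routes:
R18–R26–R29–R34–R37–R9: 24+17+3+12+19 = 75
R18–R34–R37–R9: 20+12+19 = 51
Cheapest is R18–R34–R37–R9 at 51.

51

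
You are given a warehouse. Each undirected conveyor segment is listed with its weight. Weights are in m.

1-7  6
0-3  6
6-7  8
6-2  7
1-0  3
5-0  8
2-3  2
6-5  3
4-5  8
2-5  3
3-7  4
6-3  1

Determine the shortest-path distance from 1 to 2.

Running Dijkstra from 1:
1: 0
0: 3  (via 1)
7: 6  (via 1)
3: 9  (via 0)
6: 10  (via 3)
2: 11  (via 3)
Shortest route: 1 → 0 → 3 → 2 = 11 m.

11 m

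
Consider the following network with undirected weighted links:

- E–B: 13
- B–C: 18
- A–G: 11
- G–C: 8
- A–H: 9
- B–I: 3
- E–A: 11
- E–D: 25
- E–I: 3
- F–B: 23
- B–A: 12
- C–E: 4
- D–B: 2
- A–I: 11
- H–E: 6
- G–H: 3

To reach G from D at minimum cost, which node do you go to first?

Enumerating some paths:
D–B–I–E–C–G: 2+3+3+4+8 = 20
D–B–I–E–H–G: 2+3+3+6+3 = 17
D–B–E–H–G: 2+13+6+3 = 24
D–B–A–G: 2+12+11 = 25
The minimum is 17 via D–B–I–E–H–G.
So from D the first move is to B.

B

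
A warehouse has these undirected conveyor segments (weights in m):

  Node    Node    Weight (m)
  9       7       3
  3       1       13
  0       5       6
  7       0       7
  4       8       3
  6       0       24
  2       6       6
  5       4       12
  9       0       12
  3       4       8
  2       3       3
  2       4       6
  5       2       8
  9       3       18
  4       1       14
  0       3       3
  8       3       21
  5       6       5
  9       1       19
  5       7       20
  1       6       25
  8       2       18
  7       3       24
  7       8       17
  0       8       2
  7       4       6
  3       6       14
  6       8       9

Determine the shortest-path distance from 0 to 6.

Candidate routes:
0 → 3 → 6: 3+14 = 17
0 → 3 → 2 → 6: 3+3+6 = 12
0 → 8 → 4 → 2 → 6: 2+3+6+6 = 17
0 → 8 → 6: 2+9 = 11
Cheapest is 0 → 8 → 6 at 11 m.

11 m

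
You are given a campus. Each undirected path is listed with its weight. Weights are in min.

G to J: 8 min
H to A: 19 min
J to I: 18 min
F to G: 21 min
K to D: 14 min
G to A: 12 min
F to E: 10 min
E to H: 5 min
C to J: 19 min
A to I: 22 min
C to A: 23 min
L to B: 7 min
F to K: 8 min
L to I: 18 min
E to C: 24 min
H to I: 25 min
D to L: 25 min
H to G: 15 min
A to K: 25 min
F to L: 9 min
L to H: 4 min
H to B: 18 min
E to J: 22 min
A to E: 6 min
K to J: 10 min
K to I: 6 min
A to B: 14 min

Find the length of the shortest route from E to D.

32 min

Running Dijkstra from E:
E: 0
H: 5  (via E)
A: 6  (via E)
L: 9  (via H)
F: 10  (via E)
B: 16  (via L)
G: 18  (via A)
K: 18  (via F)
J: 22  (via E)
C: 24  (via E)
I: 24  (via K)
D: 32  (via K)
Shortest route: E–F–K–D = 32 min.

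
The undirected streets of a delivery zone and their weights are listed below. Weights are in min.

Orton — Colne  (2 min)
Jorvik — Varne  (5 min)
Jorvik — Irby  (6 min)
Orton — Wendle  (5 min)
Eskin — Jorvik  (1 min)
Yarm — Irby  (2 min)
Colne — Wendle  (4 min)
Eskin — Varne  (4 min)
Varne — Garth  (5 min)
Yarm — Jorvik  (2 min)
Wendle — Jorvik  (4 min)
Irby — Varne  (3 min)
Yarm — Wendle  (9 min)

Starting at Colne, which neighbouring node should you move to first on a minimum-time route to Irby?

Wendle

Enumerating some paths:
Colne → Wendle → Jorvik → Irby: 4+4+6 = 14
Colne → Wendle → Yarm → Irby: 4+9+2 = 15
Colne → Wendle → Jorvik → Yarm → Irby: 4+4+2+2 = 12
Colne → Orton → Wendle → Jorvik → Yarm → Irby: 2+5+4+2+2 = 15
Cheapest is Colne → Wendle → Jorvik → Yarm → Irby at 12 min.
So from Colne the first move is to Wendle.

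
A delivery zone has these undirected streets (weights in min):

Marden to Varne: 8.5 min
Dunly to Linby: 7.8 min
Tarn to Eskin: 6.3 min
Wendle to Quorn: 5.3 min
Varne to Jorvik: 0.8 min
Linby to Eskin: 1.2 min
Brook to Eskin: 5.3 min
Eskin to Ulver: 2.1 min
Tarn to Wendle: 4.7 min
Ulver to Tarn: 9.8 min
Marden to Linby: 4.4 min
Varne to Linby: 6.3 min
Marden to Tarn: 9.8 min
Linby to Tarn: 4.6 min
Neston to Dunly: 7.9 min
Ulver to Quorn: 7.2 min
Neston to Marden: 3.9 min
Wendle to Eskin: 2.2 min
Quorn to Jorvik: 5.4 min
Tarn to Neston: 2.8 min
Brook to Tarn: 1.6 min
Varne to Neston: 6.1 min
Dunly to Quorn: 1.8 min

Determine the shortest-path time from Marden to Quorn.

Candidate routes:
Marden–Neston–Dunly–Quorn: 3.9+7.9+1.8 = 13.6
Marden–Varne–Jorvik–Quorn: 8.5+0.8+5.4 = 14.7
Marden–Linby–Dunly–Quorn: 4.4+7.8+1.8 = 14
Marden–Linby–Eskin–Wendle–Quorn: 4.4+1.2+2.2+5.3 = 13.1
Cheapest is Marden–Linby–Eskin–Wendle–Quorn at 13.1 min.

13.1 min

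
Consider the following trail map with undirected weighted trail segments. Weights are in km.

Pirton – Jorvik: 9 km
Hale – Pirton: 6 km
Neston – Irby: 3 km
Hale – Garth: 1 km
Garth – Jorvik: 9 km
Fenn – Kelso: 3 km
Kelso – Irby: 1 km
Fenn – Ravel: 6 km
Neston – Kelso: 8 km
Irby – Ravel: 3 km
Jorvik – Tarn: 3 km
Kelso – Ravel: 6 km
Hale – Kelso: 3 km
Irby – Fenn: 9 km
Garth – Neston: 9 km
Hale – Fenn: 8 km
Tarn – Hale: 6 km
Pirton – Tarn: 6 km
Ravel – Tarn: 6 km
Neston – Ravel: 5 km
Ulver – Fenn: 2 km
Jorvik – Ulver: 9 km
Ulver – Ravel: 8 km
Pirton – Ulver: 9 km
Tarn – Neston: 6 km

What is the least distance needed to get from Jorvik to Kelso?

12 km

Settle nodes by increasing distance from Jorvik:
Jorvik: 0
Tarn: 3  (via Jorvik)
Garth: 9  (via Jorvik)
Pirton: 9  (via Jorvik)
Ravel: 9  (via Tarn)
Neston: 9  (via Tarn)
Ulver: 9  (via Jorvik)
Hale: 9  (via Tarn)
Fenn: 11  (via Ulver)
Kelso: 12  (via Hale)
Shortest route: Jorvik–Tarn–Hale–Kelso = 12 km.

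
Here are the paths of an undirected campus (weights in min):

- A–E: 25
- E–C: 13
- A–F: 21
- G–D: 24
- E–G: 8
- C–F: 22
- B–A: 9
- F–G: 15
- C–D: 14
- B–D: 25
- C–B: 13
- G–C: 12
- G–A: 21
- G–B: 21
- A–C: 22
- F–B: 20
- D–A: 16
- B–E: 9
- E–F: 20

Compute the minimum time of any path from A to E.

18 min

Running Dijkstra from A:
A: 0
B: 9  (via A)
D: 16  (via A)
E: 18  (via B)
Shortest route: A → B → E = 18 min.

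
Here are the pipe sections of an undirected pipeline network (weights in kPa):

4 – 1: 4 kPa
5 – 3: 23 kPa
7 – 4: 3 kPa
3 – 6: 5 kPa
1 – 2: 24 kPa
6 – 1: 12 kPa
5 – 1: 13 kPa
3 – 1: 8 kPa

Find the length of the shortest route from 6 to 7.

Enumerating some paths:
6 - 1 - 4 - 7: 12+4+3 = 19
6 - 3 - 1 - 4 - 7: 5+8+4+3 = 20
The minimum is 19 kPa via 6 - 1 - 4 - 7.

19 kPa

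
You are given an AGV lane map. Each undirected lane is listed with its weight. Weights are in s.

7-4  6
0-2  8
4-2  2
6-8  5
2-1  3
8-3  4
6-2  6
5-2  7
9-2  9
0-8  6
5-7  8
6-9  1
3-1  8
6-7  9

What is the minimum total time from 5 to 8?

Candidate routes:
5–2–6–8: 7+6+5 = 18
5–2–0–8: 7+8+6 = 21
5–7–6–8: 8+9+5 = 22
Cheapest is 5–2–6–8 at 18 s.

18 s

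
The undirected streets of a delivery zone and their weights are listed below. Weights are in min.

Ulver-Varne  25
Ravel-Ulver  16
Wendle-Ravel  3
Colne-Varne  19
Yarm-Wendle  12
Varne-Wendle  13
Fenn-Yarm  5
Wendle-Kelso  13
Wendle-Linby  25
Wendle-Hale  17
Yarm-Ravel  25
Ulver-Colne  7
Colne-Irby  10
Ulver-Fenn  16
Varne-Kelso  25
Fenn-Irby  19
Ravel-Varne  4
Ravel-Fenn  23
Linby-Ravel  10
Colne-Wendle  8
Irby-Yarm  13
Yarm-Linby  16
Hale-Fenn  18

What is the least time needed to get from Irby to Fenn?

Candidate routes:
Irby–Colne–Ulver–Fenn: 10+7+16 = 33
Irby–Yarm–Fenn: 13+5 = 18
Irby–Fenn: 19 = 19
Cheapest is Irby–Yarm–Fenn at 18 min.

18 min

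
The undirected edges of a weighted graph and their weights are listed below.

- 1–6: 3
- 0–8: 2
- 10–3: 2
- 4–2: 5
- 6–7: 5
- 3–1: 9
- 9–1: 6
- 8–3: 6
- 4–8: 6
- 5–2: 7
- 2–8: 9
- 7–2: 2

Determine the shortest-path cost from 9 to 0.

Shortest distances from 9:
9: 0
1: 6  (via 9)
6: 9  (via 1)
7: 14  (via 6)
3: 15  (via 1)
2: 16  (via 7)
10: 17  (via 3)
4: 21  (via 2)
8: 21  (via 3)
0: 23  (via 8)
Shortest route: 9 → 1 → 3 → 8 → 0 = 23.

23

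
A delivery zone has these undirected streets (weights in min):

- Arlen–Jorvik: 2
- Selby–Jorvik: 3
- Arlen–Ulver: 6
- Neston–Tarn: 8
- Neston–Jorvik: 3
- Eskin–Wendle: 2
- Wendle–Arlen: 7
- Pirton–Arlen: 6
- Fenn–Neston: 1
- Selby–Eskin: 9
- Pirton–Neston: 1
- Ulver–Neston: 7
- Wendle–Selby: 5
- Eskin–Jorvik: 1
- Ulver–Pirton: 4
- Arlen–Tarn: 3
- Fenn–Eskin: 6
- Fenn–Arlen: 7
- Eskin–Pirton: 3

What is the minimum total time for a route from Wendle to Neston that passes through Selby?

11 min

Best Wendle to Selby: Wendle–Selby costing 5
Best Selby to Neston: Selby–Jorvik–Neston costing 6
Total via Selby: 5 + 6 = 11 min.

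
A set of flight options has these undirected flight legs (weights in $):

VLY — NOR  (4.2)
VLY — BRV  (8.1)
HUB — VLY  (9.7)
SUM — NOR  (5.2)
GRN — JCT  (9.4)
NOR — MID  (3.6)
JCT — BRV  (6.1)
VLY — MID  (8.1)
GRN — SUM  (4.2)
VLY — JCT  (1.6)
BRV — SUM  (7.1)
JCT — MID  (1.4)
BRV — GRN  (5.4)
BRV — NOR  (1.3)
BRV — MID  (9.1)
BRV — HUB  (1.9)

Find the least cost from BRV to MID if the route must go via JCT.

Best BRV to JCT: BRV–JCT costing 6.1
Best JCT to MID: JCT–MID costing 1.4
Total via JCT: 6.1 + 1.4 = $7.5.

$7.5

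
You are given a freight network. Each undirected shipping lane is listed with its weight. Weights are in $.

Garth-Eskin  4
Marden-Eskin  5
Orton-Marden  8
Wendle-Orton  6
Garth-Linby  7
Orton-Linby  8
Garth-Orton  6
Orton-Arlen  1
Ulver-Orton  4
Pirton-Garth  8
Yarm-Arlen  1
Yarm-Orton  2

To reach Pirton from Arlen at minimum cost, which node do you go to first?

Enumerating some paths:
Arlen - Yarm - Orton - Garth - Pirton: 1+2+6+8 = 17
Arlen - Yarm - Orton - Linby - Garth - Pirton: 1+2+8+7+8 = 26
Arlen - Orton - Garth - Pirton: 1+6+8 = 15
Arlen - Orton - Linby - Garth - Pirton: 1+8+7+8 = 24
Cheapest is Arlen - Orton - Garth - Pirton at $15.
So from Arlen the first move is to Orton.

Orton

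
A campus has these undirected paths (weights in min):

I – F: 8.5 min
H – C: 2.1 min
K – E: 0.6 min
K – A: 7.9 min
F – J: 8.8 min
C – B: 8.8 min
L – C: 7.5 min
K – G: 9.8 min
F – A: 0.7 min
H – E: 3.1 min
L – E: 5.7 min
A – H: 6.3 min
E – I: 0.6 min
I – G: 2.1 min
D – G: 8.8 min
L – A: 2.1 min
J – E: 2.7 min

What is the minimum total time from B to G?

16.7 min

Shortest distances from B:
B: 0
C: 8.8  (via B)
H: 10.9  (via C)
E: 14  (via H)
I: 14.6  (via E)
K: 14.6  (via E)
L: 16.3  (via C)
G: 16.7  (via I)
Shortest route: B–C–H–E–I–G = 16.7 min.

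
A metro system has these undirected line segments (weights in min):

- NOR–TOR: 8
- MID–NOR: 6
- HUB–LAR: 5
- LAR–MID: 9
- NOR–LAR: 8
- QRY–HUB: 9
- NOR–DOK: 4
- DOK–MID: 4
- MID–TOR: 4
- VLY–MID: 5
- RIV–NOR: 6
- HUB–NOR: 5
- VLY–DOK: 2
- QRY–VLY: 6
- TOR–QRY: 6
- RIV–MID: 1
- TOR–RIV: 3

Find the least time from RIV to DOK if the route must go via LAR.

Best RIV to LAR: RIV–MID–LAR costing 10
Best LAR to DOK: LAR–NOR–DOK costing 12
Total via LAR: 10 + 12 = 22 min.

22 min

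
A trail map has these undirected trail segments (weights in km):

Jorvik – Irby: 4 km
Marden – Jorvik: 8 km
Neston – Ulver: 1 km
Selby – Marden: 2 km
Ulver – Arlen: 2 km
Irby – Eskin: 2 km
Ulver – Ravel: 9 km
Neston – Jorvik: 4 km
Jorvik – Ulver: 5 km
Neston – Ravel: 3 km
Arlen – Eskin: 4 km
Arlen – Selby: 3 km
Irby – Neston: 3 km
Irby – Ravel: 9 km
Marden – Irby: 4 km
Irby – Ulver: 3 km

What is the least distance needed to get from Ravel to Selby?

9 km

Running Dijkstra from Ravel:
Ravel: 0
Neston: 3  (via Ravel)
Ulver: 4  (via Neston)
Arlen: 6  (via Ulver)
Irby: 6  (via Neston)
Jorvik: 7  (via Neston)
Eskin: 8  (via Irby)
Selby: 9  (via Arlen)
Shortest route: Ravel → Neston → Ulver → Arlen → Selby = 9 km.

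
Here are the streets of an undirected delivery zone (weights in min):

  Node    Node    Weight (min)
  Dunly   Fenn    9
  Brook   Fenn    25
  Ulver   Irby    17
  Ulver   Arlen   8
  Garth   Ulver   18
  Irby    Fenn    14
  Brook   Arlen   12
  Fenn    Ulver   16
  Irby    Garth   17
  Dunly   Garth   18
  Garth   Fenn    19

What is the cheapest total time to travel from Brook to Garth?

Enumerating some paths:
Brook–Fenn–Garth: 25+19 = 44
Brook–Arlen–Ulver–Garth: 12+8+18 = 38
The minimum is 38 min via Brook–Arlen–Ulver–Garth.

38 min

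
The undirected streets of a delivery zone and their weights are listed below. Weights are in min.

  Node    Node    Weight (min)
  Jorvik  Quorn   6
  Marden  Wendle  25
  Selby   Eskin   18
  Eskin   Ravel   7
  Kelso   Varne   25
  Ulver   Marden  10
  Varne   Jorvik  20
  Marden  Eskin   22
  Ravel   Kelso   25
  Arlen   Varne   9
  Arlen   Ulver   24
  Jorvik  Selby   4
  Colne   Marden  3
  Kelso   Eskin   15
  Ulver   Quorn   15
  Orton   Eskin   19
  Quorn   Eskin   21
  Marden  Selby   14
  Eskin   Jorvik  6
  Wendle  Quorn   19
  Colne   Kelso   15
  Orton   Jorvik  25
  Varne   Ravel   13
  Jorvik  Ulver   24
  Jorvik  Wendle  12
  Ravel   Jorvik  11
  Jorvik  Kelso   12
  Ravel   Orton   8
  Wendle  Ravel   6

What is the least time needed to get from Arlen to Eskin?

29 min

Compare a few routes:
Arlen–Varne–Jorvik–Eskin: 9+20+6 = 35
Arlen–Varne–Ravel–Eskin: 9+13+7 = 29
The minimum is 29 min via Arlen–Varne–Ravel–Eskin.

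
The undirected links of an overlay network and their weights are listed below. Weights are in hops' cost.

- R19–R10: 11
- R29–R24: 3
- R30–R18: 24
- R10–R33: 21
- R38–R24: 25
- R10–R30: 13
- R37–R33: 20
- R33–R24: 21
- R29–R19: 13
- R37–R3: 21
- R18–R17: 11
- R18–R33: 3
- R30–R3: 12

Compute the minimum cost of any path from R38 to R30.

Settle nodes by increasing distance from R38:
R38: 0
R24: 25  (via R38)
R29: 28  (via R24)
R19: 41  (via R29)
R33: 46  (via R24)
R18: 49  (via R33)
R10: 52  (via R19)
R17: 60  (via R18)
R30: 65  (via R10)
Shortest route: R38–R24–R29–R19–R10–R30 = 65 hops' cost.

65 hops' cost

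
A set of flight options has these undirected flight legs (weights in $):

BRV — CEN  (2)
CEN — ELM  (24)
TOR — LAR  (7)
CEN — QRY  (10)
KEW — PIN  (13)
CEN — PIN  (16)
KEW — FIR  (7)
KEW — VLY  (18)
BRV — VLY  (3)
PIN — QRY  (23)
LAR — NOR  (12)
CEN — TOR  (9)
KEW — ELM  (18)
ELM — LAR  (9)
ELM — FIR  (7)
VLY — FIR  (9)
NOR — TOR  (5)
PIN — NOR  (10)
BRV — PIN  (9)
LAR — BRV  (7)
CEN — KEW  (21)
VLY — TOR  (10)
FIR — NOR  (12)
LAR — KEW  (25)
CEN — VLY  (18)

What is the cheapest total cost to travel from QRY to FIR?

$24

Compare a few routes:
QRY–CEN–BRV–VLY–FIR: 10+2+3+9 = 24
QRY–CEN–BRV–LAR–ELM–FIR: 10+2+7+9+7 = 35
The minimum is $24 via QRY–CEN–BRV–VLY–FIR.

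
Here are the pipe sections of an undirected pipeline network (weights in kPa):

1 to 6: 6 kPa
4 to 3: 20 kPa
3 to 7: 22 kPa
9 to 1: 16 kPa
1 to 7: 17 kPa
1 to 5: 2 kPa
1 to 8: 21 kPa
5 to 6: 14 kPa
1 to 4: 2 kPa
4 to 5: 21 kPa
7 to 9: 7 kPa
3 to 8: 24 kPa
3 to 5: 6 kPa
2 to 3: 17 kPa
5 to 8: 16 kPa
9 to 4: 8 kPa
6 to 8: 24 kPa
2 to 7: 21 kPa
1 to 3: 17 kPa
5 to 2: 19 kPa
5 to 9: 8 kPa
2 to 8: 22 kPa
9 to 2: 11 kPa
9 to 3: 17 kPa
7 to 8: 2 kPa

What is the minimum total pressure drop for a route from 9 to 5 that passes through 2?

30 kPa

Best 9 to 2: 9 → 2 costing 11
Best 2 to 5: 2 → 5 costing 19
Total via 2: 11 + 19 = 30 kPa.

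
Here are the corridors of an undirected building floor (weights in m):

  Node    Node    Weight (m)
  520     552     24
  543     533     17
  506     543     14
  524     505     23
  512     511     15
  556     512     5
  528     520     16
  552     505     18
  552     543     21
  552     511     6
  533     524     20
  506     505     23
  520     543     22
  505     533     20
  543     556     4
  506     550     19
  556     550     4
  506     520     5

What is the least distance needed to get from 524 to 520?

51 m

Shortest distances from 524:
524: 0
533: 20  (via 524)
505: 23  (via 524)
543: 37  (via 533)
552: 41  (via 505)
556: 41  (via 543)
550: 45  (via 556)
506: 46  (via 505)
512: 46  (via 556)
511: 47  (via 552)
520: 51  (via 506)
Shortest route: 524 → 505 → 506 → 520 = 51 m.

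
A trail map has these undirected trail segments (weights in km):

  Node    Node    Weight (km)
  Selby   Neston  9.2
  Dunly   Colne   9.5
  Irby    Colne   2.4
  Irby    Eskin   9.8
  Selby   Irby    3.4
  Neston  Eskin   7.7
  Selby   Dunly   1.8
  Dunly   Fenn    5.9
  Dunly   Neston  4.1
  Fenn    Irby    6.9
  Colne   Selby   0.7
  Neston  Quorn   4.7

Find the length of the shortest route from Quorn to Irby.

Candidate routes:
Quorn - Neston - Dunly - Selby - Colne - Irby: 4.7+4.1+1.8+0.7+2.4 = 13.7
Quorn - Neston - Dunly - Selby - Irby: 4.7+4.1+1.8+3.4 = 14
Cheapest is Quorn - Neston - Dunly - Selby - Colne - Irby at 13.7 km.

13.7 km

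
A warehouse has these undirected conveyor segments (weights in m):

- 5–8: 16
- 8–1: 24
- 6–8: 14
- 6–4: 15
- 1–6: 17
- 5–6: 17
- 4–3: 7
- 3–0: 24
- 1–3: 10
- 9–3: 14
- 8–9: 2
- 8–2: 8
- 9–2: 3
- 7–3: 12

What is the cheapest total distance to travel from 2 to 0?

41 m

Candidate routes:
2 → 9 → 3 → 0: 3+14+24 = 41
2 → 9 → 8 → 1 → 3 → 0: 3+2+24+10+24 = 63
2 → 8 → 9 → 3 → 0: 8+2+14+24 = 48
Cheapest is 2 → 9 → 3 → 0 at 41 m.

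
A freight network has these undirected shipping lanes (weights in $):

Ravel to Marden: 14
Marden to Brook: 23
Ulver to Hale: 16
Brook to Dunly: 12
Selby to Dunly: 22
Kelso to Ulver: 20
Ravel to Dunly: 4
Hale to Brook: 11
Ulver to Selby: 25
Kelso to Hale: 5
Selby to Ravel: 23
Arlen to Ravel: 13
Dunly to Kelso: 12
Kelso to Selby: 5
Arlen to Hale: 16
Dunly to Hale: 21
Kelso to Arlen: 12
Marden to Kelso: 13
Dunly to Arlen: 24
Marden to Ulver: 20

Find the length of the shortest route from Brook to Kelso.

$16

Compare a few routes:
Brook–Marden–Kelso: 23+13 = 36
Brook–Hale–Kelso: 11+5 = 16
Brook–Dunly–Hale–Kelso: 12+21+5 = 38
Brook–Dunly–Kelso: 12+12 = 24
Cheapest is Brook–Hale–Kelso at $16.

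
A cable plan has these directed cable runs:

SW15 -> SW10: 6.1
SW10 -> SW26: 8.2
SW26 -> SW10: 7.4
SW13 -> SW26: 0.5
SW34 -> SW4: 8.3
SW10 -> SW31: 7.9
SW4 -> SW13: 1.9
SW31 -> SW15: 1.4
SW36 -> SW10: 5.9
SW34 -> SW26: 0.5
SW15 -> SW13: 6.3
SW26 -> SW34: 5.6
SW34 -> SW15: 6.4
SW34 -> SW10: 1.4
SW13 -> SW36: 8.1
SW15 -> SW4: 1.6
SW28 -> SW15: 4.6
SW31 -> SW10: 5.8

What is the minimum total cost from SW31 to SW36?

13

Settle nodes by increasing distance from SW31:
SW31: 0
SW15: 1.4  (via SW31)
SW4: 3  (via SW15)
SW13: 4.9  (via SW4)
SW26: 5.4  (via SW13)
SW10: 5.8  (via SW31)
SW34: 11  (via SW26)
SW36: 13  (via SW13)
Shortest route: SW31 → SW15 → SW4 → SW13 → SW36 = 13.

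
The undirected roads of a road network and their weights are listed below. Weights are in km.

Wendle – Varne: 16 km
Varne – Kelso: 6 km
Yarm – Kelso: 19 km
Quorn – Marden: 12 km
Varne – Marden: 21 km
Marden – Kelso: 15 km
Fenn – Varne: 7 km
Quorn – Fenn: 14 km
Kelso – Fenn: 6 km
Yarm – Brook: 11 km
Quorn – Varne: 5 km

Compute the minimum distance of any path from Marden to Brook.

45 km

Settle nodes by increasing distance from Marden:
Marden: 0
Quorn: 12  (via Marden)
Kelso: 15  (via Marden)
Varne: 17  (via Quorn)
Fenn: 21  (via Kelso)
Wendle: 33  (via Varne)
Yarm: 34  (via Kelso)
Brook: 45  (via Yarm)
Shortest route: Marden → Kelso → Yarm → Brook = 45 km.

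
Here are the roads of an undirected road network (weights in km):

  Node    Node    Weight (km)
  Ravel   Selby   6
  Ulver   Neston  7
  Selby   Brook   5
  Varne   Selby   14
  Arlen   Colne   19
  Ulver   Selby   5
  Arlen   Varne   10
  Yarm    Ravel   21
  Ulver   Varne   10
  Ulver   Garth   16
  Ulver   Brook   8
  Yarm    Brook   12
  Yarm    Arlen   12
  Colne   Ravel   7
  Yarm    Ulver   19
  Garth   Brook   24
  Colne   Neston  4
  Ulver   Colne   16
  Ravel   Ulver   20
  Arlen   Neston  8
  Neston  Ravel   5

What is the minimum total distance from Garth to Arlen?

31 km

Running Dijkstra from Garth:
Garth: 0
Ulver: 16  (via Garth)
Selby: 21  (via Ulver)
Neston: 23  (via Ulver)
Brook: 24  (via Garth)
Varne: 26  (via Ulver)
Ravel: 27  (via Selby)
Colne: 27  (via Neston)
Arlen: 31  (via Neston)
Shortest route: Garth → Ulver → Neston → Arlen = 31 km.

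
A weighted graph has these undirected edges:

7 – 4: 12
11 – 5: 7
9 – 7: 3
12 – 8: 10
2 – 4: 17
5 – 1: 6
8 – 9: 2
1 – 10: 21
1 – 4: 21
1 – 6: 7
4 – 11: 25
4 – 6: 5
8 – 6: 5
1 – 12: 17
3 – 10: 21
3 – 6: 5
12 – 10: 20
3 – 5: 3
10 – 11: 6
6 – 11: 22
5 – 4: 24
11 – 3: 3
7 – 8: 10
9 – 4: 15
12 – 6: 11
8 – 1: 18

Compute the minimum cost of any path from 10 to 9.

Shortest distances from 10:
10: 0
11: 6  (via 10)
3: 9  (via 11)
5: 12  (via 3)
6: 14  (via 3)
1: 18  (via 5)
4: 19  (via 6)
8: 19  (via 6)
12: 20  (via 10)
9: 21  (via 8)
Shortest route: 10 → 11 → 3 → 6 → 8 → 9 = 21.

21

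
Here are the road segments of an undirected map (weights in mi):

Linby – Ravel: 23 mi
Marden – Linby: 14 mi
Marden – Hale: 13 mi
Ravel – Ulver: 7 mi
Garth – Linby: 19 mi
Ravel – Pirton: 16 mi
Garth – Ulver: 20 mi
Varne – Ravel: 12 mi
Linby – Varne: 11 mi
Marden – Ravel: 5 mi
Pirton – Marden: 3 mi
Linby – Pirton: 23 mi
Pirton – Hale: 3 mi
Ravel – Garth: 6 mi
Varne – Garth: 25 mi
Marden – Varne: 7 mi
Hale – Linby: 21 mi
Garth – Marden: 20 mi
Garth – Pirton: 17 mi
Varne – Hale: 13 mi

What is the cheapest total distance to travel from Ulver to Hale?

18 mi

Running Dijkstra from Ulver:
Ulver: 0
Ravel: 7  (via Ulver)
Marden: 12  (via Ravel)
Garth: 13  (via Ravel)
Pirton: 15  (via Marden)
Hale: 18  (via Pirton)
Shortest route: Ulver–Ravel–Marden–Pirton–Hale = 18 mi.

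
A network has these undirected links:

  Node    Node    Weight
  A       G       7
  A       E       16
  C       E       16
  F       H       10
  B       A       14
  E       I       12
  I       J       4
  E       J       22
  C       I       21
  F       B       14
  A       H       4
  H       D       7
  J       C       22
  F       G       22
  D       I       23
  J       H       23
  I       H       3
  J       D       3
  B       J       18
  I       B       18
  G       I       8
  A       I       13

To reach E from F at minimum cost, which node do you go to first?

H

Enumerating some paths:
F–H–D–J–I–E: 10+7+3+4+12 = 36
F–H–A–E: 10+4+16 = 30
F–H–I–E: 10+3+12 = 25
The minimum is 25 via F–H–I–E.
So from F the first move is to H.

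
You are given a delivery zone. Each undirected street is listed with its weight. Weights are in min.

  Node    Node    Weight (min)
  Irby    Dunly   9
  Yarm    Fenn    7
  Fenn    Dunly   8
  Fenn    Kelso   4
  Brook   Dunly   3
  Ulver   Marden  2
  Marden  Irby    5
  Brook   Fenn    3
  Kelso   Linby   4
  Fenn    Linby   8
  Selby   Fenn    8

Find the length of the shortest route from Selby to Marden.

Shortest distances from Selby:
Selby: 0
Fenn: 8  (via Selby)
Brook: 11  (via Fenn)
Kelso: 12  (via Fenn)
Dunly: 14  (via Brook)
Yarm: 15  (via Fenn)
Linby: 16  (via Fenn)
Irby: 23  (via Dunly)
Marden: 28  (via Irby)
Shortest route: Selby–Fenn–Brook–Dunly–Irby–Marden = 28 min.

28 min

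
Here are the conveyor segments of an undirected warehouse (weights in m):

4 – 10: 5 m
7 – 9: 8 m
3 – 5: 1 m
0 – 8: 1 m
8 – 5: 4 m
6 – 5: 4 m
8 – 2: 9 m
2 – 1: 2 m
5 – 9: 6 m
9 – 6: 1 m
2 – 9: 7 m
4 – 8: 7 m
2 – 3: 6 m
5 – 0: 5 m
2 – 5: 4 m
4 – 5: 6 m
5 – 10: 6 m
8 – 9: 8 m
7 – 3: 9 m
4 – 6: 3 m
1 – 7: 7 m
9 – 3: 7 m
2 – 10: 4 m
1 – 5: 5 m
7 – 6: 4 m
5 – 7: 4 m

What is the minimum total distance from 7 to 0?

Settle nodes by increasing distance from 7:
7: 0
5: 4  (via 7)
6: 4  (via 7)
3: 5  (via 5)
9: 5  (via 6)
1: 7  (via 7)
4: 7  (via 6)
2: 8  (via 5)
8: 8  (via 5)
0: 9  (via 5)
Shortest route: 7 → 5 → 0 = 9 m.

9 m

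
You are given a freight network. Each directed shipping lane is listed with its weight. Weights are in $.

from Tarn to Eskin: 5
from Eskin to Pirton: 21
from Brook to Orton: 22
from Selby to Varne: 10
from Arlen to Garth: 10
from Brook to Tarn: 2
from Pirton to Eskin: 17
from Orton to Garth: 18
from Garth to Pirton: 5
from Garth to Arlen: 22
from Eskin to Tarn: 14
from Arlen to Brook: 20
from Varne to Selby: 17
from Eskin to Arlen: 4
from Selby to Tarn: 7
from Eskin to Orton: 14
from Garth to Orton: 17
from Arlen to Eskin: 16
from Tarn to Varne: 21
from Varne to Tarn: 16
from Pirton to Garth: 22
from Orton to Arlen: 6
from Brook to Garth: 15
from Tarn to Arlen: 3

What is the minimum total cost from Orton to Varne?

Enumerating some paths:
Orton–Arlen–Brook–Tarn–Varne: 6+20+2+21 = 49
Orton–Arlen–Eskin–Tarn–Varne: 6+16+14+21 = 57
Cheapest is Orton–Arlen–Brook–Tarn–Varne at $49.

$49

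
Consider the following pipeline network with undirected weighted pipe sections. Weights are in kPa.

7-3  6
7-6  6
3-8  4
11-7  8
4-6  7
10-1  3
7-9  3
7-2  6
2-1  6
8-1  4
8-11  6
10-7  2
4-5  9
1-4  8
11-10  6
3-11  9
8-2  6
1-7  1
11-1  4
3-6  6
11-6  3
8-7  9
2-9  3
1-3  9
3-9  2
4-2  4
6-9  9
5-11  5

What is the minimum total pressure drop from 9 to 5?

13 kPa

Candidate routes:
9 → 2 → 4 → 5: 3+4+9 = 16
9 → 7 → 1 → 11 → 5: 3+1+4+5 = 13
9 → 3 → 6 → 11 → 5: 2+6+3+5 = 16
The minimum is 13 kPa via 9 → 7 → 1 → 11 → 5.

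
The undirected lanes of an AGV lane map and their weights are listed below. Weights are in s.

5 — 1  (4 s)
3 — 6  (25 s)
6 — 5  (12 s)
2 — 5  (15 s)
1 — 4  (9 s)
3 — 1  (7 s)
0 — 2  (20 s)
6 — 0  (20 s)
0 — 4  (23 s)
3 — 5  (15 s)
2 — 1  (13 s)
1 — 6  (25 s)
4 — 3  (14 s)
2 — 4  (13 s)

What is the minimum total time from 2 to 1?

13 s

Compare a few routes:
2–5–1: 15+4 = 19
2–4–1: 13+9 = 22
2–1: 13 = 13
The minimum is 13 s via 2–1.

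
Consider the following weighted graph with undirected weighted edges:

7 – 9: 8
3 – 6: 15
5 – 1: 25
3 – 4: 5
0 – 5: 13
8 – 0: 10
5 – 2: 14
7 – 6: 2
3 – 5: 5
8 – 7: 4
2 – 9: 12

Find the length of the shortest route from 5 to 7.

22

Settle nodes by increasing distance from 5:
5: 0
3: 5  (via 5)
4: 10  (via 3)
0: 13  (via 5)
2: 14  (via 5)
6: 20  (via 3)
7: 22  (via 6)
Shortest route: 5–3–6–7 = 22.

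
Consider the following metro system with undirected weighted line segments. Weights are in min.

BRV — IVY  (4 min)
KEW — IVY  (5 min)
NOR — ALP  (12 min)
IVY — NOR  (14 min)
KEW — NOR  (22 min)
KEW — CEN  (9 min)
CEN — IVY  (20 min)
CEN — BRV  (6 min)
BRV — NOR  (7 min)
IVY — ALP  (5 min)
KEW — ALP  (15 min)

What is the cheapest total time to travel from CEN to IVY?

Enumerating some paths:
CEN → BRV → IVY: 6+4 = 10
CEN → KEW → IVY: 9+5 = 14
Cheapest is CEN → BRV → IVY at 10 min.

10 min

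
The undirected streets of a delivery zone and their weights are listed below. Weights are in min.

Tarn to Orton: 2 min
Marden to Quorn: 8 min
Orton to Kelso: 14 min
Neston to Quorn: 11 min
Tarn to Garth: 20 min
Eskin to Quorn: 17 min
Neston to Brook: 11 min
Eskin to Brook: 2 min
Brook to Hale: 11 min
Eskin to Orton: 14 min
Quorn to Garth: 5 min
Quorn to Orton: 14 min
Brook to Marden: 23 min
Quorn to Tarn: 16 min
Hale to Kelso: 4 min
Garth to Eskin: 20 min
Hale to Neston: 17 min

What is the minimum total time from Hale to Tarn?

20 min

Shortest distances from Hale:
Hale: 0
Kelso: 4  (via Hale)
Brook: 11  (via Hale)
Eskin: 13  (via Brook)
Neston: 17  (via Hale)
Orton: 18  (via Kelso)
Tarn: 20  (via Orton)
Shortest route: Hale–Kelso–Orton–Tarn = 20 min.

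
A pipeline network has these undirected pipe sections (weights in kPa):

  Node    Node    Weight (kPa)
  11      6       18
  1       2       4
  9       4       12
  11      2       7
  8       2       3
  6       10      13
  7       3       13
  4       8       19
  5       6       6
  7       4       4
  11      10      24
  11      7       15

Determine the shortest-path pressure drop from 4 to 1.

Running Dijkstra from 4:
4: 0
7: 4  (via 4)
9: 12  (via 4)
3: 17  (via 7)
8: 19  (via 4)
11: 19  (via 7)
2: 22  (via 8)
1: 26  (via 2)
Shortest route: 4–8–2–1 = 26 kPa.

26 kPa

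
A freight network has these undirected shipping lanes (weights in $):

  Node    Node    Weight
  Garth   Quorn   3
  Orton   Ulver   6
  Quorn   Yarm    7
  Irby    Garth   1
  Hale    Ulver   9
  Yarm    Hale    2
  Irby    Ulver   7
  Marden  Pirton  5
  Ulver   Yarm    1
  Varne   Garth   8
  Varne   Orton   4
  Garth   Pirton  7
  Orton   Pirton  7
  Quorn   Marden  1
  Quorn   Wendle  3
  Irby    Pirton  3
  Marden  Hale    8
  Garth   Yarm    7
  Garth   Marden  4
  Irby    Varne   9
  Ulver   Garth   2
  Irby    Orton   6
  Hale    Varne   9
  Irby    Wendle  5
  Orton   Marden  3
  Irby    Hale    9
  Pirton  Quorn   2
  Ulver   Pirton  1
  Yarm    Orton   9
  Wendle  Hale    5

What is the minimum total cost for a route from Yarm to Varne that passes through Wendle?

$18

Best Yarm to Wendle: Yarm–Hale–Wendle costing 7
Shortest Wendle→Varne: Wendle–Quorn–Marden–Orton–Varne = 11
Total via Wendle: 7 + 11 = $18.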